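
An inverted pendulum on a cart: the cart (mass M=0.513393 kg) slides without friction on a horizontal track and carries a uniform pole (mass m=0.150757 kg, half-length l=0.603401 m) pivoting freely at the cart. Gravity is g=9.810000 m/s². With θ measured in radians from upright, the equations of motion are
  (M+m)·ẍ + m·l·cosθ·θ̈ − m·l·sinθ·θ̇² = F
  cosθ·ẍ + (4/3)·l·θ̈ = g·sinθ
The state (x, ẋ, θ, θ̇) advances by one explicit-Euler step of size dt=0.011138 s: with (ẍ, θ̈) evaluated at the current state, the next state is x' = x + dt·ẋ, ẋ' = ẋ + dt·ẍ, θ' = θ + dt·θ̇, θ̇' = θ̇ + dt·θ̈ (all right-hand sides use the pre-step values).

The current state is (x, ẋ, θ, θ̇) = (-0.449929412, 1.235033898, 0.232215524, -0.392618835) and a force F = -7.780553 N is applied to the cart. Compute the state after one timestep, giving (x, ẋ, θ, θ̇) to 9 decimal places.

(-0.436173604, 1.074568271, 0.227842535, -0.167266355)

sinθ=0.230134144, cosθ=0.973158916
temp = (F + m·l·θ̇²·sinθ)/(M+m) = (-7.780553 + 0.003227058)/0.664150 = -11.710194898
θ̈ = (g·sinθ − cosθ·temp)/(l·(4/3 − m·cos²θ/(M+m))) = 20.232759907
ẍ = temp − m·l·θ̈·cosθ/(M+m) = -14.407041406
Euler: x'=-0.449929412+0.011138·1.235033898=-0.436173604, ẋ'=1.235033898+0.011138·-14.407041406=1.074568271
       θ'=0.232215524+0.011138·-0.392618835=0.227842535, θ̇'=-0.392618835+0.011138·20.232759907=-0.167266355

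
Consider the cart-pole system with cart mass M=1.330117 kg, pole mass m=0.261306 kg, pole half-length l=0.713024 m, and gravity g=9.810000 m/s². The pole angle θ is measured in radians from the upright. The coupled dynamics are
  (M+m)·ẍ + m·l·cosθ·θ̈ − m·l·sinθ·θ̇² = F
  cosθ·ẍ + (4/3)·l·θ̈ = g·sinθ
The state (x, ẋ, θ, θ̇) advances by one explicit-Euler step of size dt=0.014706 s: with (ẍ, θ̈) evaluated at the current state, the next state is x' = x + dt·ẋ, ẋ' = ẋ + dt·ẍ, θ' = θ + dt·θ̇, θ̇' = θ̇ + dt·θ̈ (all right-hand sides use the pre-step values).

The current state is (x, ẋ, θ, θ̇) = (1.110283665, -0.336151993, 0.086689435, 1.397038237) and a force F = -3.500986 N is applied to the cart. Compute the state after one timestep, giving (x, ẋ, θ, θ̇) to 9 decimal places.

sinθ=0.086580896, cosθ=0.996244824
temp = (F + m·l·θ̇²·sinθ)/(M+m) = (-3.500986 + 0.031484166)/1.591423 = -2.180125481
θ̈ = (g·sinθ − cosθ·temp)/(l·(4/3 − m·cos²θ/(M+m))) = 3.620486835
ẍ = temp − m·l·θ̈·cosθ/(M+m) = -2.602405907
Euler: x'=1.110283665+0.014706·-0.336151993=1.105340214, ẋ'=-0.336151993+0.014706·-2.602405907=-0.374422974
       θ'=0.086689435+0.014706·1.397038237=0.107234279, θ̇'=1.397038237+0.014706·3.620486835=1.450281116

(1.105340214, -0.374422974, 0.107234279, 1.450281116)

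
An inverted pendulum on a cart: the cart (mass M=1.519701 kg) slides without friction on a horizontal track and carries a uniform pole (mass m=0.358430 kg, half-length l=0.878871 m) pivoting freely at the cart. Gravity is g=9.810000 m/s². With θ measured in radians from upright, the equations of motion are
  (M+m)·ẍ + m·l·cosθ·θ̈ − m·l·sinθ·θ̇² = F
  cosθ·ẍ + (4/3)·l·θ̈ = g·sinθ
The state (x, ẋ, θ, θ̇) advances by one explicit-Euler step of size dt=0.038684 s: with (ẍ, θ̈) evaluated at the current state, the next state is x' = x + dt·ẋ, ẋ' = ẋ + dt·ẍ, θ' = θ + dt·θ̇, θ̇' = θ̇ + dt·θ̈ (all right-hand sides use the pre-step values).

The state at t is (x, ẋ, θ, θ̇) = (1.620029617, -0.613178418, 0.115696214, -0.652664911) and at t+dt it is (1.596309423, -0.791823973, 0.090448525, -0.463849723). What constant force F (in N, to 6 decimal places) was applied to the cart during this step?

F = -7.161546 N

ẍ = (ẋ'−ẋ)/dt = (-0.791823973−-0.613178418)/0.038684 = -4.618074
θ̈ = (θ̇'−θ̇)/dt = (-0.463849723−-0.652664911)/0.038684 = 4.880963
sinθ=0.115438, cosθ=0.993315
F = (M+m)·ẍ + m·l·cosθ·θ̈ − m·l·sinθ·θ̇² = -8.673347 + 1.527291 − 0.015490 = -7.161546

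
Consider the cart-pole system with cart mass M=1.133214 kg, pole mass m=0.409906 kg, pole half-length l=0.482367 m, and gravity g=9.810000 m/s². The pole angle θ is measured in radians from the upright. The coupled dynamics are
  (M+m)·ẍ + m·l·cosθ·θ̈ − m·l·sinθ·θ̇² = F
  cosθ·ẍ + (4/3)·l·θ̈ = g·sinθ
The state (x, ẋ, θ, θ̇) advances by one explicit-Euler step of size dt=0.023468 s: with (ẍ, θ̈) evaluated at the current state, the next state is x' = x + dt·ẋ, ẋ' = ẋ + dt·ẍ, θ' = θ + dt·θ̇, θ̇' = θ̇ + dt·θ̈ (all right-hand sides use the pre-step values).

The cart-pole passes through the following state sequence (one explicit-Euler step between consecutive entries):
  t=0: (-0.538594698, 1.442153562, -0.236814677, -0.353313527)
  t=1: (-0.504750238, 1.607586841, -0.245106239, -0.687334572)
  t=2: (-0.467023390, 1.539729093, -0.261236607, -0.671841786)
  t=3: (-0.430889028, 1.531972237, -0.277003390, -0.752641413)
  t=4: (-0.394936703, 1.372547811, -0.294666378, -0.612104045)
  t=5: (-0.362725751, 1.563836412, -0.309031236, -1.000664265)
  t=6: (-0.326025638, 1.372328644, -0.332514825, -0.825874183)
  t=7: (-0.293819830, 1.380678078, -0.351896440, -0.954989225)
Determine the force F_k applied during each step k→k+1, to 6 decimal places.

step 0→1:
  ẍ = (ẋ'−ẋ)/dt = (1.607586841−1.442153562)/0.023468 = 7.049313
  θ̈ = (θ̇'−θ̇)/dt = (-0.687334572−-0.353313527)/0.023468 = -14.233043
  sinθ=-0.234607, cosθ=0.972090
  F = (M+m)·ẍ + m·l·cosθ·θ̈ − m·l·sinθ·θ̇² = 10.877936 + -2.735686 − -0.005791 = 8.148041
step 1→2:
  ẍ = (ẋ'−ẋ)/dt = (1.539729093−1.607586841)/0.023468 = -2.891501
  θ̈ = (θ̇'−θ̇)/dt = (-0.671841786−-0.687334572)/0.023468 = 0.660166
  sinθ=-0.242659, cosθ=0.970112
  F = (M+m)·ẍ + m·l·cosθ·θ̈ − m·l·sinθ·θ̇² = -4.461933 + 0.126630 − -0.022667 = -4.312636
step 2→3:
  ẍ = (ẋ'−ẋ)/dt = (1.531972237−1.539729093)/0.023468 = -0.330529
  θ̈ = (θ̇'−θ̇)/dt = (-0.752641413−-0.671841786)/0.023468 = -3.442970
  sinθ=-0.258275, cosθ=0.966071
  F = (M+m)·ẍ + m·l·cosθ·θ̈ − m·l·sinθ·θ̇² = -0.510046 + -0.657664 − -0.023050 = -1.144660
step 3→4:
  ẍ = (ẋ'−ẋ)/dt = (1.372547811−1.531972237)/0.023468 = -6.793269
  θ̈ = (θ̇'−θ̇)/dt = (-0.612104045−-0.752641413)/0.023468 = 5.988468
  sinθ=-0.273475, cosθ=0.961879
  F = (M+m)·ẍ + m·l·cosθ·θ̈ − m·l·sinθ·θ̇² = -10.482829 + 1.138933 − -0.030631 = -9.313265
step 4→5:
  ẍ = (ẋ'−ẋ)/dt = (1.563836412−1.372547811)/0.023468 = 8.151040
  θ̈ = (θ̇'−θ̇)/dt = (-1.000664265−-0.612104045)/0.023468 = -16.557023
  sinθ=-0.290421, cosθ=0.956899
  F = (M+m)·ẍ + m·l·cosθ·θ̈ − m·l·sinθ·θ̇² = 12.578032 + -3.132638 − -0.021515 = 9.466909
step 5→6:
  ẍ = (ẋ'−ẋ)/dt = (1.372328644−1.563836412)/0.023468 = -8.160379
  θ̈ = (θ̇'−θ̇)/dt = (-0.825874183−-1.000664265)/0.023468 = 7.448018
  sinθ=-0.304136, cosθ=0.952629
  F = (M+m)·ẍ + m·l·cosθ·θ̈ − m·l·sinθ·θ̇² = -12.592444 + 1.402898 − -0.060215 = -11.129330
step 6→7:
  ẍ = (ẋ'−ẋ)/dt = (1.380678078−1.372328644)/0.023468 = 0.355780
  θ̈ = (θ̇'−θ̇)/dt = (-0.954989225−-0.825874183)/0.023468 = -5.501749
  sinθ=-0.326421, cosθ=0.945224
  F = (M+m)·ẍ + m·l·cosθ·θ̈ − m·l·sinθ·θ̇² = 0.549010 + -1.028247 − -0.044022 = -0.435215

F_0 = 8.148041 N
F_1 = -4.312636 N
F_2 = -1.144660 N
F_3 = -9.313265 N
F_4 = 9.466909 N
F_5 = -11.129330 N
F_6 = -0.435215 N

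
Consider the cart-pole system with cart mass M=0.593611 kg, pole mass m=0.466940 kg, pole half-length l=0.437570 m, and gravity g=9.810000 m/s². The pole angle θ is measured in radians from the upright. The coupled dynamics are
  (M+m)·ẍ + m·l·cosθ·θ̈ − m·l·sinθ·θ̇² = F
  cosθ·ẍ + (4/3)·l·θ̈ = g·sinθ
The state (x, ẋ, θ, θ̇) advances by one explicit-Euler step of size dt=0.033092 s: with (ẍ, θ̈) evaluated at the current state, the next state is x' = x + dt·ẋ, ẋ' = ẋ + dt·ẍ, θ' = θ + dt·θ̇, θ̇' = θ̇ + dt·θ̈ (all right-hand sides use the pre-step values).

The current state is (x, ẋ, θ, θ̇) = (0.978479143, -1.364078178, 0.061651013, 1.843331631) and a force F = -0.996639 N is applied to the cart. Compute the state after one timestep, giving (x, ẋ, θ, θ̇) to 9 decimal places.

(0.933339068, -1.418255305, 0.122650543, 1.970297798)

sinθ=0.061611966, cosθ=0.998100178
temp = (F + m·l·θ̇²·sinθ)/(M+m) = (-0.996639 + 0.042774076)/1.060551 = -0.899405049
θ̈ = (g·sinθ − cosθ·temp)/(l·(4/3 − m·cos²θ/(M+m))) = 3.836763169
ẍ = temp − m·l·θ̈·cosθ/(M+m) = -1.637166885
Euler: x'=0.978479143+0.033092·-1.364078178=0.933339068, ẋ'=-1.364078178+0.033092·-1.637166885=-1.418255305
       θ'=0.061651013+0.033092·1.843331631=0.122650543, θ̇'=1.843331631+0.033092·3.836763169=1.970297798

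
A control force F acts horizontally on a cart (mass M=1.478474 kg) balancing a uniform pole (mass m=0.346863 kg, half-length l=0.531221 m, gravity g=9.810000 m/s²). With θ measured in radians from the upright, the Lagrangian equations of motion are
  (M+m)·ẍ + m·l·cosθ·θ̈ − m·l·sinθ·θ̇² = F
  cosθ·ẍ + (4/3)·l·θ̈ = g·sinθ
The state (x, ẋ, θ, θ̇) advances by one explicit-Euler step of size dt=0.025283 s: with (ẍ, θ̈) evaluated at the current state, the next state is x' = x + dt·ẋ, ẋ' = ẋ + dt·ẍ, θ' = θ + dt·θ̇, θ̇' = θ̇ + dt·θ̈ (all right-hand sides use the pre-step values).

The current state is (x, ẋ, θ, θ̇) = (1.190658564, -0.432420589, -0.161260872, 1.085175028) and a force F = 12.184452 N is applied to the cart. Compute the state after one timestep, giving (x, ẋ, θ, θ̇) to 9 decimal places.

sinθ=-0.160562847, cosθ=0.987025619
temp = (F + m·l·θ̇²·sinθ)/(M+m) = (12.184452 + -0.034839976)/1.825337 = 6.656092559
θ̈ = (g·sinθ − cosθ·temp)/(l·(4/3 − m·cos²θ/(M+m))) = -13.353297629
ẍ = temp − m·l·θ̈·cosθ/(M+m) = 7.986568753
Euler: x'=1.190658564+0.025283·-0.432420589=1.179725674, ẋ'=-0.432420589+0.025283·7.986568753=-0.230496171
       θ'=-0.161260872+0.025283·1.085175028=-0.133824392, θ̇'=1.085175028+0.025283·-13.353297629=0.747563604

(1.179725674, -0.230496171, -0.133824392, 0.747563604)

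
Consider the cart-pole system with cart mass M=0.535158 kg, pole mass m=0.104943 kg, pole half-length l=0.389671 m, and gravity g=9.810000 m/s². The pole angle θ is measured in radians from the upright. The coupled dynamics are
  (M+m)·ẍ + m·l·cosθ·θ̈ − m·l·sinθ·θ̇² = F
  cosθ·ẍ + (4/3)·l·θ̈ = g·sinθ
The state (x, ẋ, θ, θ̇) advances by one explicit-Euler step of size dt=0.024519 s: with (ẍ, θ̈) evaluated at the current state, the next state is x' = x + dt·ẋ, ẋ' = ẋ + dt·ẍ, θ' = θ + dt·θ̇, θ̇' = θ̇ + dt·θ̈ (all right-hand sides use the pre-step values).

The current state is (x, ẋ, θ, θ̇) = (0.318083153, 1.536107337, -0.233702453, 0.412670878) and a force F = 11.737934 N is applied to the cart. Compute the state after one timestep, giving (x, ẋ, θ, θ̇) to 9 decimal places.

(0.355746969, 2.052409014, -0.223584176, -0.661252049)

sinθ=-0.231580907, cosθ=0.972815647
temp = (F + m·l·θ̇²·sinθ)/(M+m) = (11.737934 + -0.001612731)/0.640101 = 18.335108473
θ̈ = (g·sinθ − cosθ·temp)/(l·(4/3 − m·cos²θ/(M+m))) = -43.799621803
ẍ = temp − m·l·θ̈·cosθ/(M+m) = 21.057207771
Euler: x'=0.318083153+0.024519·1.536107337=0.355746969, ẋ'=1.536107337+0.024519·21.057207771=2.052409014
       θ'=-0.233702453+0.024519·0.412670878=-0.223584176, θ̇'=0.412670878+0.024519·-43.799621803=-0.661252049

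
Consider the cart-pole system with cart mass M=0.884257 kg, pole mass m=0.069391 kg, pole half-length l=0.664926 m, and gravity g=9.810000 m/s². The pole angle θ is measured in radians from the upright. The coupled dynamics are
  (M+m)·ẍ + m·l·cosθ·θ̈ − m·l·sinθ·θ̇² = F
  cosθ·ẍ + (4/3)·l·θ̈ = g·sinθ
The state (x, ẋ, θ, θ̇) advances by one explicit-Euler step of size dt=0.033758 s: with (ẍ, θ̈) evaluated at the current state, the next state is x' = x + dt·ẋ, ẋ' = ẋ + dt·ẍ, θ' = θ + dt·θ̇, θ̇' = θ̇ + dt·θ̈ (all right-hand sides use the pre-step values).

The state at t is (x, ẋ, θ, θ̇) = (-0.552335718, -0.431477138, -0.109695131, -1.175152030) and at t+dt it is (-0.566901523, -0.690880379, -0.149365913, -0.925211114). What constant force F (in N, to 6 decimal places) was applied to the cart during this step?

F = -6.981485 N

ẍ = (ẋ'−ẋ)/dt = (-0.690880379−-0.431477138)/0.033758 = -7.684201
θ̈ = (θ̇'−θ̇)/dt = (-0.925211114−-1.175152030)/0.033758 = 7.403902
sinθ=-0.109475, cosθ=0.993990
F = (M+m)·ẍ + m·l·cosθ·θ̈ − m·l·sinθ·θ̇² = -7.328022 + 0.339562 − -0.006976 = -6.981485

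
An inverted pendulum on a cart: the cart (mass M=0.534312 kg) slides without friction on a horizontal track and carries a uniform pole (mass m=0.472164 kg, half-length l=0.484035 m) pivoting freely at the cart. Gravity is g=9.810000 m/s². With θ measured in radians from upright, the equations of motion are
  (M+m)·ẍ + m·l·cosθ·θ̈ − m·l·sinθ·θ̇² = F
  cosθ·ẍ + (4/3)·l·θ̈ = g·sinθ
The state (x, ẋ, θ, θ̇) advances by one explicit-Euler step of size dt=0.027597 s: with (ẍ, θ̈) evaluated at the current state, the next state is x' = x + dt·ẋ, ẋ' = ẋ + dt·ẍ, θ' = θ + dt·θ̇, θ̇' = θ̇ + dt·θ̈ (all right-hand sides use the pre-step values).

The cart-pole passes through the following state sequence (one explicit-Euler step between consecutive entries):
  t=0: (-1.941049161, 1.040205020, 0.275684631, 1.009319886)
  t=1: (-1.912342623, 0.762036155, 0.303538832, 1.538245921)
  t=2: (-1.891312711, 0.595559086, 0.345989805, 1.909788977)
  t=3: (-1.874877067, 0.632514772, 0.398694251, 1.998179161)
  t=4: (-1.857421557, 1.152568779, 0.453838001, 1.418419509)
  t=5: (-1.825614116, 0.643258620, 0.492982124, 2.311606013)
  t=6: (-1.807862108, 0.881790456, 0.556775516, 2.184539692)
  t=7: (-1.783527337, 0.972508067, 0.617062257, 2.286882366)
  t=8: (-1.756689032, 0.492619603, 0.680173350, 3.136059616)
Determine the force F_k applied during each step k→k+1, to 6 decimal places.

step 0→1:
  ẍ = (ẋ'−ẋ)/dt = (0.762036155−1.040205020)/0.027597 = -10.079678
  θ̈ = (θ̇'−θ̇)/dt = (1.538245921−1.009319886)/0.027597 = 19.166070
  sinθ=0.272206, cosθ=0.962239
  F = (M+m)·ẍ + m·l·cosθ·θ̈ − m·l·sinθ·θ̇² = -10.144954 + 4.214885 − 0.063376 = -5.993445
step 1→2:
  ẍ = (ẋ'−ẋ)/dt = (0.595559086−0.762036155)/0.027597 = -6.032434
  θ̈ = (θ̇'−θ̇)/dt = (1.909788977−1.538245921)/0.027597 = 13.463168
  sinθ=0.298899, cosθ=0.954285
  F = (M+m)·ẍ + m·l·cosθ·θ̈ − m·l·sinθ·θ̇² = -6.071500 + 2.936263 − 0.161639 = -3.296876
step 2→3:
  ẍ = (ẋ'−ẋ)/dt = (0.632514772−0.595559086)/0.027597 = 1.339120
  θ̈ = (θ̇'−θ̇)/dt = (1.998179161−1.909788977)/0.027597 = 3.202891
  sinθ=0.339128, cosθ=0.940740
  F = (M+m)·ẍ + m·l·cosθ·θ̈ − m·l·sinθ·θ̇² = 1.347792 + 0.688623 − 0.282686 = 1.753729
step 3→4:
  ẍ = (ẋ'−ẋ)/dt = (1.152568779−0.632514772)/0.027597 = 18.844585
  θ̈ = (θ̇'−θ̇)/dt = (1.418419509−1.998179161)/0.027597 = -21.008068
  sinθ=0.388215, cosθ=0.921569
  F = (M+m)·ẍ + m·l·cosθ·θ̈ − m·l·sinθ·θ̇² = 18.966622 + -4.424696 − 0.354251 = 14.187675
step 4→5:
  ẍ = (ẋ'−ẋ)/dt = (0.643258620−1.152568779)/0.027597 = -18.455273
  θ̈ = (θ̇'−θ̇)/dt = (2.311606013−1.418419509)/0.027597 = 32.365348
  sinθ=0.438418, cosθ=0.898771
  F = (M+m)·ẍ + m·l·cosθ·θ̈ − m·l·sinθ·θ̇² = -18.574789 + 6.648122 − 0.201589 = -12.128256
step 5→6:
  ẍ = (ẋ'−ẋ)/dt = (0.881790456−0.643258620)/0.027597 = 8.643397
  θ̈ = (θ̇'−θ̇)/dt = (2.184539692−2.311606013)/0.027597 = -4.604353
  sinθ=0.473255, cosθ=0.880925
  F = (M+m)·ẍ + m·l·cosθ·θ̈ − m·l·sinθ·θ̇² = 8.699372 + -0.926995 − 0.577953 = 7.194424
step 6→7:
  ẍ = (ẋ'−ẋ)/dt = (0.972508067−0.881790456)/0.027597 = 3.287227
  θ̈ = (θ̇'−θ̇)/dt = (2.286882366−2.184539692)/0.027597 = 3.708471
  sinθ=0.528451, cosθ=0.848964
  F = (M+m)·ẍ + m·l·cosθ·θ̈ − m·l·sinθ·θ̇² = 3.308515 + 0.719538 − 0.576361 = 3.451692
step 7→8:
  ẍ = (ẋ'−ẋ)/dt = (0.492619603−0.972508067)/0.027597 = -17.389153
  θ̈ = (θ̇'−θ̇)/dt = (3.136059616−2.286882366)/0.027597 = 30.770636
  sinθ=0.578642, cosθ=0.815582
  F = (M+m)·ẍ + m·l·cosθ·θ̈ − m·l·sinθ·θ̇² = -17.501765 + 5.735532 − 0.691619 = -12.457853

F_0 = -5.993445 N
F_1 = -3.296876 N
F_2 = 1.753729 N
F_3 = 14.187675 N
F_4 = -12.128256 N
F_5 = 7.194424 N
F_6 = 3.451692 N
F_7 = -12.457853 N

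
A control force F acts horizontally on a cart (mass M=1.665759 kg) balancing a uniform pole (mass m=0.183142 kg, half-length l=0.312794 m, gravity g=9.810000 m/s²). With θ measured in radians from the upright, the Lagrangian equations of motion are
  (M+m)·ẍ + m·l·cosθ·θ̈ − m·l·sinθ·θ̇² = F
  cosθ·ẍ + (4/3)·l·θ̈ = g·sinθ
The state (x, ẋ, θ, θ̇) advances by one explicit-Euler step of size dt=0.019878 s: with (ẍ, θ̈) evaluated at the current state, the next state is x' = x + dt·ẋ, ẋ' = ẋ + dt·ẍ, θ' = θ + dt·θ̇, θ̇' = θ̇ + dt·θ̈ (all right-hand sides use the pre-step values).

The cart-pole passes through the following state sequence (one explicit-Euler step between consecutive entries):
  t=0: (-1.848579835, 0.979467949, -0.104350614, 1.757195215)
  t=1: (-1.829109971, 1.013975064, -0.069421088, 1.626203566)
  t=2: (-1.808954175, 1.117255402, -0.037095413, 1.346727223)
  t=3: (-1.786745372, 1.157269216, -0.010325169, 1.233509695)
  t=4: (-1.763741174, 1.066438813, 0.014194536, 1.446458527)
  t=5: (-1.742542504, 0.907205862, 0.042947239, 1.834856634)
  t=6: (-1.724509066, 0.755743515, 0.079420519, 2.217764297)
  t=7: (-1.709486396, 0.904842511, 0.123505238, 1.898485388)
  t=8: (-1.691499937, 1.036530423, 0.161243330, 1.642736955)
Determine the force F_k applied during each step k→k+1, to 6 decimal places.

F_0 = 2.852568 N
F_1 = 8.813390 N
F_2 = 3.399582 N
F_3 = -7.833799 N
F_4 = -13.693146 N
F_5 = -12.993690 N
F_6 = 12.928487 N
F_7 = 11.491758 N

step 0→1:
  ẍ = (ẋ'−ẋ)/dt = (1.013975064−0.979467949)/0.019878 = 1.735945
  θ̈ = (θ̇'−θ̇)/dt = (1.626203566−1.757195215)/0.019878 = -6.589780
  sinθ=-0.104161, cosθ=0.994560
  F = (M+m)·ẍ + m·l·cosθ·θ̈ − m·l·sinθ·θ̇² = 3.209590 + -0.375447 − -0.018424 = 2.852568
step 1→2:
  ẍ = (ẋ'−ẋ)/dt = (1.117255402−1.013975064)/0.019878 = 5.195711
  θ̈ = (θ̇'−θ̇)/dt = (1.346727223−1.626203566)/0.019878 = -14.059581
  sinθ=-0.069365, cosθ=0.997591
  F = (M+m)·ẍ + m·l·cosθ·θ̈ − m·l·sinθ·θ̇² = 9.606355 + -0.803473 − -0.010508 = 8.813390
step 2→3:
  ẍ = (ẋ'−ẋ)/dt = (1.157269216−1.117255402)/0.019878 = 2.012970
  θ̈ = (θ̇'−θ̇)/dt = (1.233509695−1.346727223)/0.019878 = -5.695620
  sinθ=-0.037087, cosθ=0.999312
  F = (M+m)·ẍ + m·l·cosθ·θ̈ − m·l·sinθ·θ̇² = 3.721782 + -0.326053 − -0.003853 = 3.399582
step 3→4:
  ẍ = (ẋ'−ẋ)/dt = (1.066438813−1.157269216)/0.019878 = -4.569393
  θ̈ = (θ̇'−θ̇)/dt = (1.446458527−1.233509695)/0.019878 = 10.712790
  sinθ=-0.010325, cosθ=0.999947
  F = (M+m)·ẍ + m·l·cosθ·θ̈ − m·l·sinθ·θ̇² = -8.448356 + 0.613657 − -0.000900 = -7.833799
step 4→5:
  ẍ = (ẋ'−ẋ)/dt = (0.907205862−1.066438813)/0.019878 = -8.010512
  θ̈ = (θ̇'−θ̇)/dt = (1.834856634−1.446458527)/0.019878 = 19.539094
  sinθ=0.014194, cosθ=0.999899
  F = (M+m)·ẍ + m·l·cosθ·θ̈ − m·l·sinθ·θ̇² = -14.810643 + 1.119198 − 0.001701 = -13.693146
step 5→6:
  ẍ = (ẋ'−ẋ)/dt = (0.755743515−0.907205862)/0.019878 = -7.619597
  θ̈ = (θ̇'−θ̇)/dt = (2.217764297−1.834856634)/0.019878 = 19.262887
  sinθ=0.042934, cosθ=0.999078
  F = (M+m)·ẍ + m·l·cosθ·θ̈ − m·l·sinθ·θ̇² = -14.087880 + 1.102471 − 0.008280 = -12.993690
step 6→7:
  ẍ = (ẋ'−ẋ)/dt = (0.904842511−0.755743515)/0.019878 = 7.500704
  θ̈ = (θ̇'−θ̇)/dt = (1.898485388−2.217764297)/0.019878 = -16.061923
  sinθ=0.079337, cosθ=0.996848
  F = (M+m)·ẍ + m·l·cosθ·θ̈ − m·l·sinθ·θ̇² = 13.868059 + -0.917218 − 0.022354 = 12.928487
step 7→8:
  ẍ = (ẋ'−ẋ)/dt = (1.036530423−0.904842511)/0.019878 = 6.624807
  θ̈ = (θ̇'−θ̇)/dt = (1.642736955−1.898485388)/0.019878 = -12.865904
  sinθ=0.123191, cosθ=0.992383
  F = (M+m)·ẍ + m·l·cosθ·θ̈ − m·l·sinθ·θ̇² = 12.248612 + -0.731419 − 0.025436 = 11.491758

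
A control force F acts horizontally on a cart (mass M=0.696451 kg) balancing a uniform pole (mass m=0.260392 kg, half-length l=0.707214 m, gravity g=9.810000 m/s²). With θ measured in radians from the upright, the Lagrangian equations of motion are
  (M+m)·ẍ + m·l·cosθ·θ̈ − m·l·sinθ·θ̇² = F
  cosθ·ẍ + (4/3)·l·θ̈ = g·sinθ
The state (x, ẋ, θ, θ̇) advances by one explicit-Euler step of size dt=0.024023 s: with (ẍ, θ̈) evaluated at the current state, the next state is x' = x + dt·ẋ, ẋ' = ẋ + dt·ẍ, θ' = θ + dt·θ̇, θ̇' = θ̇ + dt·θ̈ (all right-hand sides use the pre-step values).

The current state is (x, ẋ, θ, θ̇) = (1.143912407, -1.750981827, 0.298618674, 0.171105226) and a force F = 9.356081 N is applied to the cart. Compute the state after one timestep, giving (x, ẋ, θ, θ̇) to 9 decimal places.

sinθ=0.294200294, cosθ=0.955743787
temp = (F + m·l·θ̇²·sinθ)/(M+m) = (9.356081 + 0.001586164)/0.956843 = 9.779731016
θ̈ = (g·sinθ − cosθ·temp)/(l·(4/3 − m·cos²θ/(M+m))) = -8.421823511
ẍ = temp − m·l·θ̈·cosθ/(M+m) = 11.328852305
Euler: x'=1.143912407+0.024023·-1.750981827=1.101848571, ẋ'=-1.750981827+0.024023·11.328852305=-1.478828808
       θ'=0.298618674+0.024023·0.171105226=0.302729135, θ̇'=0.171105226+0.024023·-8.421823511=-0.031212240

(1.101848571, -1.478828808, 0.302729135, -0.031212240)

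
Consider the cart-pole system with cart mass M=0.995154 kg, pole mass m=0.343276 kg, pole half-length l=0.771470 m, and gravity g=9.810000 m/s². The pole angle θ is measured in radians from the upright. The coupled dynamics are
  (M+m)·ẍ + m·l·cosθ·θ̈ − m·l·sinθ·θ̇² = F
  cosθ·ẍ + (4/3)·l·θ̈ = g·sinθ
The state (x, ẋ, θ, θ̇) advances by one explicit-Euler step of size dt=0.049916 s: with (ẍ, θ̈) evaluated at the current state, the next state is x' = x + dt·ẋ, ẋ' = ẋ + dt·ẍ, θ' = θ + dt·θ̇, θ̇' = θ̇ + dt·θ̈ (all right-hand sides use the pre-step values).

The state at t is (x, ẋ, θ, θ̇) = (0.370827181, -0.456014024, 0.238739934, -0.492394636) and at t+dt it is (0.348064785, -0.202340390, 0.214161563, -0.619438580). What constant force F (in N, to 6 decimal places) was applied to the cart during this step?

ẍ = (ẋ'−ẋ)/dt = (-0.202340390−-0.456014024)/0.049916 = 5.082010
θ̈ = (θ̇'−θ̇)/dt = (-0.619438580−-0.492394636)/0.049916 = -2.545155
sinθ=0.236478, cosθ=0.971637
F = (M+m)·ẍ + m·l·cosθ·θ̈ − m·l·sinθ·θ̇² = 6.801915 + -0.654908 − 0.015184 = 6.131823

F = 6.131823 N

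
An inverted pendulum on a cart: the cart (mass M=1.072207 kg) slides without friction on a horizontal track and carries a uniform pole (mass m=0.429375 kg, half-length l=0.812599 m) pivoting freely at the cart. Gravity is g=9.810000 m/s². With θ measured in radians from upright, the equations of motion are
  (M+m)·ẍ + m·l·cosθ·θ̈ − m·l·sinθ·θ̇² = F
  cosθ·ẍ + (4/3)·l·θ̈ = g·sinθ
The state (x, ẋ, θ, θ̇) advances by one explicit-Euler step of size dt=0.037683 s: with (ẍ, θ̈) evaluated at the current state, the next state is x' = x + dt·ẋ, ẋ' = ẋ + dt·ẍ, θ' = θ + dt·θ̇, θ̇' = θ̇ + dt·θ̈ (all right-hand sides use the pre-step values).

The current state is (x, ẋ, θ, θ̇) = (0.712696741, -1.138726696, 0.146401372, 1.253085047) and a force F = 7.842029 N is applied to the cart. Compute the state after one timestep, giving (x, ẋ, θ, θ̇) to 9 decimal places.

(0.669786103, -0.901587834, 0.193621376, 1.086328488)

sinθ=0.145878953, cosθ=0.989302447
temp = (F + m·l·θ̇²·sinθ)/(M+m) = (7.842029 + 0.079922079)/1.501582 = 5.275736576
θ̈ = (g·sinθ − cosθ·temp)/(l·(4/3 − m·cos²θ/(M+m))) = -4.425246363
ẍ = temp − m·l·θ̈·cosθ/(M+m) = 6.292993188
Euler: x'=0.712696741+0.037683·-1.138726696=0.669786103, ẋ'=-1.138726696+0.037683·6.292993188=-0.901587834
       θ'=0.146401372+0.037683·1.253085047=0.193621376, θ̇'=1.253085047+0.037683·-4.425246363=1.086328488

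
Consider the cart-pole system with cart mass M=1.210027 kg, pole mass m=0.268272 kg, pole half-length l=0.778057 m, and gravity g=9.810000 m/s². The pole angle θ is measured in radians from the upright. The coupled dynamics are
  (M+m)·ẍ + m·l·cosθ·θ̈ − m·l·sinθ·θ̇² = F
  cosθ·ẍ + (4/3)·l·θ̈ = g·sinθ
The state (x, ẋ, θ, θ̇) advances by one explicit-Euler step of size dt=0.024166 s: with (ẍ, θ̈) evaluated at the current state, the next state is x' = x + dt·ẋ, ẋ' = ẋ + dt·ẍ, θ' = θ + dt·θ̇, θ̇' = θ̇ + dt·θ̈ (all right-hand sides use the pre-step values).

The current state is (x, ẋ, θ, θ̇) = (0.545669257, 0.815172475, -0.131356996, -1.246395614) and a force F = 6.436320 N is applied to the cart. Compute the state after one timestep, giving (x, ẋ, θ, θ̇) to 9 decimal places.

sinθ=-0.130979568, cosθ=0.991385068
temp = (F + m·l·θ̇²·sinθ)/(M+m) = (6.436320 + -0.042471944)/1.478299 = 4.325138592
θ̈ = (g·sinθ − cosθ·temp)/(l·(4/3 − m·cos²θ/(M+m))) = -6.201391590
ẍ = temp − m·l·θ̈·cosθ/(M+m) = 5.193211111
Euler: x'=0.545669257+0.024166·0.815172475=0.565368715, ẋ'=0.815172475+0.024166·5.193211111=0.940671615
       θ'=-0.131356996+0.024166·-1.246395614=-0.161477392, θ̇'=-1.246395614+0.024166·-6.201391590=-1.396258443

(0.565368715, 0.940671615, -0.161477392, -1.396258443)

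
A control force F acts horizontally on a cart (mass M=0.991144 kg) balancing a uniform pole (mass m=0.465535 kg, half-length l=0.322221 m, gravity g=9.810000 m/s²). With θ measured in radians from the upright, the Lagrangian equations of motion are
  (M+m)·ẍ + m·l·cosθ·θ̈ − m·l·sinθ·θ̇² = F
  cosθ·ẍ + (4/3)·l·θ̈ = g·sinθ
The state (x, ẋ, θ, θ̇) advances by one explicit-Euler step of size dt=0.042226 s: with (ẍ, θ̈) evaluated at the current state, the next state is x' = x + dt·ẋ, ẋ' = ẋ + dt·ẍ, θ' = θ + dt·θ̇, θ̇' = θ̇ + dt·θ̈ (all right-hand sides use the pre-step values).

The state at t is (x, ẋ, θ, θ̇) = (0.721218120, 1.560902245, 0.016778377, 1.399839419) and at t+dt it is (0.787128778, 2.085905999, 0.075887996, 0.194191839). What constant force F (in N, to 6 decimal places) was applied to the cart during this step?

F = 13.823848 N

ẍ = (ẋ'−ẋ)/dt = (2.085905999−1.560902245)/0.042226 = 12.433187
θ̈ = (θ̇'−θ̇)/dt = (0.194191839−1.399839419)/0.042226 = -28.552256
sinθ=0.016778, cosθ=0.999859
F = (M+m)·ẍ + m·l·cosθ·θ̈ − m·l·sinθ·θ̇² = 18.111162 + -4.282383 − 0.004932 = 13.823848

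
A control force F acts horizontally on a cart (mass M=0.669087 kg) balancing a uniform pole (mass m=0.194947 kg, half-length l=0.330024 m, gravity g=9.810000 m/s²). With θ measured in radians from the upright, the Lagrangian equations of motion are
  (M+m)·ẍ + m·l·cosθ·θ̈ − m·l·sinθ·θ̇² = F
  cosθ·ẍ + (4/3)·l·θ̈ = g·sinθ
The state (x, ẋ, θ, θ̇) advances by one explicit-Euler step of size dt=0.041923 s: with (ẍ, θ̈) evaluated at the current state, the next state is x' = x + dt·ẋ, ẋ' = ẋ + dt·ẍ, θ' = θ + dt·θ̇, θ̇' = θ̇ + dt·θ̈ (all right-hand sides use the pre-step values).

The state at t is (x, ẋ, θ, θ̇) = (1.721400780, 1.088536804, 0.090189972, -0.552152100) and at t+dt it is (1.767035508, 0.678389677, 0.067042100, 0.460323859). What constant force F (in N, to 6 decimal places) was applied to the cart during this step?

ẍ = (ẋ'−ẋ)/dt = (0.678389677−1.088536804)/0.041923 = -9.783344
θ̈ = (θ̇'−θ̇)/dt = (0.460323859−-0.552152100)/0.041923 = 24.150847
sinθ=0.090068, cosθ=0.995936
F = (M+m)·ẍ + m·l·cosθ·θ̈ − m·l·sinθ·θ̇² = -8.453142 + 1.547482 − 0.001767 = -6.907426

F = -6.907426 N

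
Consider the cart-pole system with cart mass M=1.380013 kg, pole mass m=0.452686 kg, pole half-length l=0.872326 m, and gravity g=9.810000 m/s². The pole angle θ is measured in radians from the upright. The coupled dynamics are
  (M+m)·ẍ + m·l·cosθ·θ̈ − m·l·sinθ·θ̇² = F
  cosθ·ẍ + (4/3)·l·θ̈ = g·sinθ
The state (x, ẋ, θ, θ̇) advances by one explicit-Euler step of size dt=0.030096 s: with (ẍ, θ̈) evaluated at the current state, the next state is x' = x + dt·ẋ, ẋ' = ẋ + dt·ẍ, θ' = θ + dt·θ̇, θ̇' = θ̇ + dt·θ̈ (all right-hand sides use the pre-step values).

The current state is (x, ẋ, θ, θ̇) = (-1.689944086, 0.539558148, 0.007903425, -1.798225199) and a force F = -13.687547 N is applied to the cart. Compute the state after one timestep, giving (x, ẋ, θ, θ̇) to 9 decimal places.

sinθ=0.007903343, cosθ=0.999968768
temp = (F + m·l·θ̇²·sinθ)/(M+m) = (-13.687547 + 0.010091945)/1.832699 = -7.463012232
θ̈ = (g·sinθ − cosθ·temp)/(l·(4/3 − m·cos²θ/(M+m))) = 7.956887238
ẍ = temp − m·l·θ̈·cosθ/(M+m) = -9.177420992
Euler: x'=-1.689944086+0.030096·0.539558148=-1.673705544, ẋ'=0.539558148+0.030096·-9.177420992=0.263354486
       θ'=0.007903425+0.030096·-1.798225199=-0.046215961, θ̇'=-1.798225199+0.030096·7.956887238=-1.558754721

(-1.673705544, 0.263354486, -0.046215961, -1.558754721)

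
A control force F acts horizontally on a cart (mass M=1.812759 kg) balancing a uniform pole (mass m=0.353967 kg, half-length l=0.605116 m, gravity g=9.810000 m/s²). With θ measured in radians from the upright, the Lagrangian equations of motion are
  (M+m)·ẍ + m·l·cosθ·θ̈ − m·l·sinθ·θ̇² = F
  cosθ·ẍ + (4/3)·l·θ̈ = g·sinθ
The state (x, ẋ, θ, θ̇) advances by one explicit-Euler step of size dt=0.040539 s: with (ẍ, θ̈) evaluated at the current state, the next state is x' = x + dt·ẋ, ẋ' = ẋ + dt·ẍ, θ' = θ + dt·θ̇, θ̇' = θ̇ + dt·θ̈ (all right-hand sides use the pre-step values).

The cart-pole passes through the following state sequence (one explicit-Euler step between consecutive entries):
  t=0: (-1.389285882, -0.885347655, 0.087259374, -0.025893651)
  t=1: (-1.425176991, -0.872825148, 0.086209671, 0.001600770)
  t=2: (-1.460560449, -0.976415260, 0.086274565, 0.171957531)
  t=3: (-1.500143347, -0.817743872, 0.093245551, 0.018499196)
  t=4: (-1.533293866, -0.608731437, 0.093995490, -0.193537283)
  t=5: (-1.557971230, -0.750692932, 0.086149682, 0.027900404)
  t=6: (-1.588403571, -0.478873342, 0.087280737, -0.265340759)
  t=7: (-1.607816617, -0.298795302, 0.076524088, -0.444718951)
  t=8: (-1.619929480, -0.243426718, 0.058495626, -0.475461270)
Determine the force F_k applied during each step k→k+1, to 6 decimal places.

F_0 = 0.814006 N
F_1 = -4.639927 N
F_2 = 7.672319 N
F_3 = 10.055832 N
F_4 = -6.423483 N
F_5 = 12.984565 N
F_6 = 8.679334 N
F_7 = 2.794144 N

step 0→1:
  ẍ = (ẋ'−ẋ)/dt = (-0.872825148−-0.885347655)/0.040539 = 0.308900
  θ̈ = (θ̇'−θ̇)/dt = (0.001600770−-0.025893651)/0.040539 = 0.678222
  sinθ=0.087149, cosθ=0.996195
  F = (M+m)·ẍ + m·l·cosθ·θ̈ − m·l·sinθ·θ̇² = 0.669302 + 0.144716 − 0.000013 = 0.814006
step 1→2:
  ẍ = (ẋ'−ẋ)/dt = (-0.976415260−-0.872825148)/0.040539 = -2.555320
  θ̈ = (θ̇'−θ̇)/dt = (0.171957531−0.001600770)/0.040539 = 4.202293
  sinθ=0.086103, cosθ=0.996286
  F = (M+m)·ẍ + m·l·cosθ·θ̈ − m·l·sinθ·θ̇² = -5.536678 + 0.896751 − 0.000000 = -4.639927
step 2→3:
  ẍ = (ẋ'−ẋ)/dt = (-0.817743872−-0.976415260)/0.040539 = 3.914043
  θ̈ = (θ̇'−θ̇)/dt = (0.018499196−0.171957531)/0.040539 = -3.785449
  sinθ=0.086168, cosθ=0.996281
  F = (M+m)·ẍ + m·l·cosθ·θ̈ − m·l·sinθ·θ̇² = 8.480659 + -0.807794 − 0.000546 = 7.672319
step 3→4:
  ẍ = (ẋ'−ẋ)/dt = (-0.608731437−-0.817743872)/0.040539 = 5.155836
  θ̈ = (θ̇'−θ̇)/dt = (-0.193537283−0.018499196)/0.040539 = -5.230432
  sinθ=0.093110, cosθ=0.995656
  F = (M+m)·ẍ + m·l·cosθ·θ̈ − m·l·sinθ·θ̇² = 11.171284 + -1.115445 − 0.000007 = 10.055832
step 4→5:
  ẍ = (ẋ'−ẋ)/dt = (-0.750692932−-0.608731437)/0.040539 = -3.501850
  θ̈ = (θ̇'−θ̇)/dt = (0.027900404−-0.193537283)/0.040539 = 5.462337
  sinθ=0.093857, cosθ=0.995586
  F = (M+m)·ẍ + m·l·cosθ·θ̈ − m·l·sinθ·θ̇² = -7.587549 + 1.164819 − 0.000753 = -6.423483
step 5→6:
  ẍ = (ẋ'−ẋ)/dt = (-0.478873342−-0.750692932)/0.040539 = 6.705138
  θ̈ = (θ̇'−θ̇)/dt = (-0.265340759−0.027900404)/0.040539 = -7.233557
  sinθ=0.086043, cosθ=0.996291
  F = (M+m)·ẍ + m·l·cosθ·θ̈ − m·l·sinθ·θ̇² = 14.528197 + -1.543618 − 0.000014 = 12.984565
step 6→7:
  ẍ = (ẋ'−ẋ)/dt = (-0.298795302−-0.478873342)/0.040539 = 4.442094
  θ̈ = (θ̇'−θ̇)/dt = (-0.444718951−-0.265340759)/0.040539 = -4.424830
  sinθ=0.087170, cosθ=0.996193
  F = (M+m)·ẍ + m·l·cosθ·θ̈ − m·l·sinθ·θ̇² = 9.624800 + -0.944152 − 0.001315 = 8.679334
step 7→8:
  ẍ = (ẋ'−ẋ)/dt = (-0.243426718−-0.298795302)/0.040539 = 1.365810
  θ̈ = (θ̇'−θ̇)/dt = (-0.475461270−-0.444718951)/0.040539 = -0.758339
  sinθ=0.076449, cosθ=0.997073
  F = (M+m)·ẍ + m·l·cosθ·θ̈ − m·l·sinθ·θ̇² = 2.959337 + -0.161954 − 0.003239 = 2.794144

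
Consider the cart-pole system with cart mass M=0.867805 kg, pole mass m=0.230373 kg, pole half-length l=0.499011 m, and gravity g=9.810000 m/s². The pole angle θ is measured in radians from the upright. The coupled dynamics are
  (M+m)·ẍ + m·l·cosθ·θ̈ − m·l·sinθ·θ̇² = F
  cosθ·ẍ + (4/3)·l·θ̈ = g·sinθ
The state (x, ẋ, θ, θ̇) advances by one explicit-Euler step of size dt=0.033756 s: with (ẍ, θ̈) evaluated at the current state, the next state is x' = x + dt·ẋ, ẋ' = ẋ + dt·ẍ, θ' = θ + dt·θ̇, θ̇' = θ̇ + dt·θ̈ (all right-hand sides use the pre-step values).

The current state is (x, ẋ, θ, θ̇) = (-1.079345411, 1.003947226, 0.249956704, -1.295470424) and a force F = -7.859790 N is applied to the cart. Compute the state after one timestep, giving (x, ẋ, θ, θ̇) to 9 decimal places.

sinθ=0.247362009, cosθ=0.968923132
temp = (F + m·l·θ̇²·sinθ)/(M+m) = (-7.859790 + 0.047723216)/1.098178 = -7.113661705
θ̈ = (g·sinθ − cosθ·temp)/(l·(4/3 − m·cos²θ/(M+m))) = 16.433915259
ẍ = temp − m·l·θ̈·cosθ/(M+m) = -8.780522476
Euler: x'=-1.079345411+0.033756·1.003947226=-1.045456168, ẋ'=1.003947226+0.033756·-8.780522476=0.707551909
       θ'=0.249956704+0.033756·-1.295470424=0.206226804, θ̇'=-1.295470424+0.033756·16.433915259=-0.740727181

(-1.045456168, 0.707551909, 0.206226804, -0.740727181)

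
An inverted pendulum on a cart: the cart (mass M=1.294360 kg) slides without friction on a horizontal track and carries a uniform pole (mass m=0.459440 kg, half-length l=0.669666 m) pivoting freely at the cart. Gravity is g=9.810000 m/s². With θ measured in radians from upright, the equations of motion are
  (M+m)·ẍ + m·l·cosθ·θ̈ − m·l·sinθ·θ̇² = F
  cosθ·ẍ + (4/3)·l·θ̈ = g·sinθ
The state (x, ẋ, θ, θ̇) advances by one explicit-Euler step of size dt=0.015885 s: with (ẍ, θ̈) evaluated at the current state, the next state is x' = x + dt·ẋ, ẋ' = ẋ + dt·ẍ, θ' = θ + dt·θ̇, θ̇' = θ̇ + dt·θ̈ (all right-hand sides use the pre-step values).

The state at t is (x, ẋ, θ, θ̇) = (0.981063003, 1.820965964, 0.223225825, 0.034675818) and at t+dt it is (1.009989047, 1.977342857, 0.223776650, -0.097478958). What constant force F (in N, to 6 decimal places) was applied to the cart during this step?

F = 14.768719 N

ẍ = (ẋ'−ẋ)/dt = (1.977342857−1.820965964)/0.015885 = 9.844312
θ̈ = (θ̇'−θ̇)/dt = (-0.097478958−0.034675818)/0.015885 = -8.319470
sinθ=0.221377, cosθ=0.975188
F = (M+m)·ẍ + m·l·cosθ·θ̈ − m·l·sinθ·θ̇² = 17.264954 + -2.496153 − 0.000082 = 14.768719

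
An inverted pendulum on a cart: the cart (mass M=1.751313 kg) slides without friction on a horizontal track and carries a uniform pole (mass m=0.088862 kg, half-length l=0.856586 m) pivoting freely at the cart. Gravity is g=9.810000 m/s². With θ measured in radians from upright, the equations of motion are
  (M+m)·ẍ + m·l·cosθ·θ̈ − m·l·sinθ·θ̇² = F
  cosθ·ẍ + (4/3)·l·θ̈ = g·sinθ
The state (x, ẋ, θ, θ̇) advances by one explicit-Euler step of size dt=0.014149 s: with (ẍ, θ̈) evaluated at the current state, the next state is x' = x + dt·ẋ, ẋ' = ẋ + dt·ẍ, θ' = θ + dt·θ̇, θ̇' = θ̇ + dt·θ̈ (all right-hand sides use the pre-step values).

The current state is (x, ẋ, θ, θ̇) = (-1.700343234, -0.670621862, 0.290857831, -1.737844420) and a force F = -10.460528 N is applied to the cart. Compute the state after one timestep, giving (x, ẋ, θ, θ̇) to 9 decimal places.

sinθ=0.286774131, cosθ=0.957998224
temp = (F + m·l·θ̇²·sinθ)/(M+m) = (-10.460528 + 0.065924799)/1.840175 = -5.648703629
θ̈ = (g·sinθ − cosθ·temp)/(l·(4/3 − m·cos²θ/(M+m))) = 7.448886276
ẍ = temp − m·l·θ̈·cosθ/(M+m) = -5.943881623
Euler: x'=-1.700343234+0.014149·-0.670621862=-1.709831863, ẋ'=-0.670621862+0.014149·-5.943881623=-0.754721843
       θ'=0.290857831+0.014149·-1.737844420=0.266269070, θ̇'=-1.737844420+0.014149·7.448886276=-1.632450128

(-1.709831863, -0.754721843, 0.266269070, -1.632450128)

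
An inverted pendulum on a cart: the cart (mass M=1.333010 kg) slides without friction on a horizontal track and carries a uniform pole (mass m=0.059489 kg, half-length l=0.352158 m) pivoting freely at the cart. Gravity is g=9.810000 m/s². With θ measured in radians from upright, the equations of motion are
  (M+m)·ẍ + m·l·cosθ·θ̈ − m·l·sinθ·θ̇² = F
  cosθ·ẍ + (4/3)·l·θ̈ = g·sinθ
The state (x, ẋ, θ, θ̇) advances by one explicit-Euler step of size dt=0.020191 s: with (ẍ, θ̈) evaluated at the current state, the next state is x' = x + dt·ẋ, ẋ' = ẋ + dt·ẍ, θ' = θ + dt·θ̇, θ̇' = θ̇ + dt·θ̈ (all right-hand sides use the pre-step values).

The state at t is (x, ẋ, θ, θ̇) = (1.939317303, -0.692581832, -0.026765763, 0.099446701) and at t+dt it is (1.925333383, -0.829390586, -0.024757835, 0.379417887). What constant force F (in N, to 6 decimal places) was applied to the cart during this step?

F = -9.144806 N

ẍ = (ẋ'−ẋ)/dt = (-0.829390586−-0.692581832)/0.020191 = -6.775729
θ̈ = (θ̇'−θ̇)/dt = (0.379417887−0.099446701)/0.020191 = 13.866138
sinθ=-0.026763, cosθ=0.999642
F = (M+m)·ẍ + m·l·cosθ·θ̈ − m·l·sinθ·θ̇² = -9.435197 + 0.290385 − -0.000006 = -9.144806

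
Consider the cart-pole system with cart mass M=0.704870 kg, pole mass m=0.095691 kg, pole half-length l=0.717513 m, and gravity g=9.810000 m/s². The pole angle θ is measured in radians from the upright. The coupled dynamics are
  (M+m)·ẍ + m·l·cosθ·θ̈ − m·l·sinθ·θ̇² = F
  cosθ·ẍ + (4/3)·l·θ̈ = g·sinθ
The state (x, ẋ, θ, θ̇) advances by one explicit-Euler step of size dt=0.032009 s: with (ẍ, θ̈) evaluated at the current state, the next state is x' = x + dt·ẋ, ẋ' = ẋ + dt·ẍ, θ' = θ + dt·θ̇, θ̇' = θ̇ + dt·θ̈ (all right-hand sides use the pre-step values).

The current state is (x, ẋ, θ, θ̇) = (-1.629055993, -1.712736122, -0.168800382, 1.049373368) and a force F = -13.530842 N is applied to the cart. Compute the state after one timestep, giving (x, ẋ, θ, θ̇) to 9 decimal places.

(-1.683878964, -2.300820837, -0.135210990, 1.600206153)

sinθ=-0.167999902, cosθ=0.985787012
temp = (F + m·l·θ̇²·sinθ)/(M+m) = (-13.530842 + -0.012701938)/0.800561 = -16.917566478
θ̈ = (g·sinθ − cosθ·temp)/(l·(4/3 − m·cos²θ/(M+m))) = 17.208684578
ẍ = temp − m·l·θ̈·cosθ/(M+m) = -18.372480081
Euler: x'=-1.629055993+0.032009·-1.712736122=-1.683878964, ẋ'=-1.712736122+0.032009·-18.372480081=-2.300820837
       θ'=-0.168800382+0.032009·1.049373368=-0.135210990, θ̇'=1.049373368+0.032009·17.208684578=1.600206153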